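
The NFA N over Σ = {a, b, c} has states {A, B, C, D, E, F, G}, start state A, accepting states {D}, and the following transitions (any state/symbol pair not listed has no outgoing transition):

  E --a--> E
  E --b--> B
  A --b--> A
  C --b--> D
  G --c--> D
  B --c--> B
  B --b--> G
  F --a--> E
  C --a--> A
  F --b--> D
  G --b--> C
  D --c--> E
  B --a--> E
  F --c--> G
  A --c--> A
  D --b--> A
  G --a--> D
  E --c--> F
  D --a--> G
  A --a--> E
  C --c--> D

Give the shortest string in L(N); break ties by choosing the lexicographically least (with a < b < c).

A breadth-first search from A reaches an accepting state first via the path A → E → F → D on input acb.
No string of length < 3 is accepted (BFS exhausts all shorter strings without reaching an accepting state), and acb is the lexicographically least accepting string of length 3.

acb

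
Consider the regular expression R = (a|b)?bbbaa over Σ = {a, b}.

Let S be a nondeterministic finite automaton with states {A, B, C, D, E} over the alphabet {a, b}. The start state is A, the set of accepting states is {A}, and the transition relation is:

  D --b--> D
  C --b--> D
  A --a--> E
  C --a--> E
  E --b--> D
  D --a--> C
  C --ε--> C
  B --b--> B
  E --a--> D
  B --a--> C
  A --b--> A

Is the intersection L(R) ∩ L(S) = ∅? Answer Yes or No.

Yes

Converting the expression R to a DFA (subset construction, then merging equivalent states) gives the minimal DFA with states {r0, r1, r2, r3, r4, r5, r6, r7, r8, r9, r10}, start state r0, accepting states {r10} and transitions r0: a→r1, b→r2; r1: a→r3, b→r4; r2: a→r3, b→r5; r3: a→r3, b→r3; r4: a→r3, b→r6; r5: a→r3, b→r7; r6: a→r3, b→r8; r7: a→r9, b→r8; r8: a→r9, b→r3; r9: a→r10, b→r3; r10: a→r3, b→r3.
Exploring the product automaton R × S from the start pair (r0, A), following both machines on each input symbol, reaches 17 state pairs: (r0, A), (r1, E), (r2, A), (r3, D), (r4, D), (r3, E), (r5, A), (r3, C), (r6, D), (r7, A), (r8, D), (r9, E), (r8, A), (r9, C), (r10, D), (r3, A), (r10, E).
R accepts in {r10} and S accepts in {A}; no reachable pair has both components accepting, so no string drives both machines to acceptance simultaneously and L(R) ∩ L(S) = ∅.
So no string is accepted by both, and the intersection is empty.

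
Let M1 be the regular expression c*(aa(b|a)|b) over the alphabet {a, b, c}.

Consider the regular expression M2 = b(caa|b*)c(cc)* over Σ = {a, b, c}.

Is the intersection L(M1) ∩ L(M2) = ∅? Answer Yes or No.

Yes

Converting the expression M1 to a DFA (subset construction, then merging equivalent states) gives the minimal DFA with states {r0, r1, r2, r3, r4}, start state r0, accepting states {r2} and transitions r0: a→r1, b→r2, c→r0; r1: a→r3, b→r4, c→r4; r2: a→r4, b→r4, c→r4; r3: a→r2, b→r2, c→r4; r4: a→r4, b→r4, c→r4.
Converting the expression M2 to a DFA (subset construction, then merging equivalent states) gives the minimal DFA with states {t0, t1, t2, t3, t4, t5, t6, t7}, start state t0, accepting states {t4, t5} and transitions t0: a→t1, b→t2, c→t1; t1: a→t1, b→t1, c→t1; t2: a→t1, b→t3, c→t4; t3: a→t1, b→t3, c→t5; t4: a→t6, b→t1, c→t7; t5: a→t1, b→t1, c→t7; t6: a→t7, b→t1, c→t1; t7: a→t1, b→t1, c→t5.
Exploring the product automaton M1 × M2 from the start pair (r0, t0), following both machines on each input symbol, reaches 12 state pairs: (r0, t0), (r1, t1), (r2, t2), (r0, t1), (r3, t1), (r4, t1), (r4, t3), (r4, t4), (r2, t1), (r4, t5), (r4, t6), (r4, t7).
M1 accepts in {r2} and M2 accepts in {t4, t5}; no reachable pair has both components accepting, so no string drives both machines to acceptance simultaneously and L(M1) ∩ L(M2) = ∅.
So no string is accepted by both, and the intersection is empty.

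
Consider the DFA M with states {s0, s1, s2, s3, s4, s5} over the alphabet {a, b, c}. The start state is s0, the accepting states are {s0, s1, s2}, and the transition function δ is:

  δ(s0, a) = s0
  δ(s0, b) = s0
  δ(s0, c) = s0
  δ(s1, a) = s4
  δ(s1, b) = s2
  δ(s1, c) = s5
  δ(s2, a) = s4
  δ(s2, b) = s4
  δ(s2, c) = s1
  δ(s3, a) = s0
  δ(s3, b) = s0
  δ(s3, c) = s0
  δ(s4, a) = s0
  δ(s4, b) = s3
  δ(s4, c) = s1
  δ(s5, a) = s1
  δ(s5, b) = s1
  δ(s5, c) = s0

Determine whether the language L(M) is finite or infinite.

infinite

State s0 is reachable from the start and can reach an accepting state, and it lies on the cycle s0 → s0.
Traversing that cycle any number of times yields accepted strings of unbounded length, so the language is infinite.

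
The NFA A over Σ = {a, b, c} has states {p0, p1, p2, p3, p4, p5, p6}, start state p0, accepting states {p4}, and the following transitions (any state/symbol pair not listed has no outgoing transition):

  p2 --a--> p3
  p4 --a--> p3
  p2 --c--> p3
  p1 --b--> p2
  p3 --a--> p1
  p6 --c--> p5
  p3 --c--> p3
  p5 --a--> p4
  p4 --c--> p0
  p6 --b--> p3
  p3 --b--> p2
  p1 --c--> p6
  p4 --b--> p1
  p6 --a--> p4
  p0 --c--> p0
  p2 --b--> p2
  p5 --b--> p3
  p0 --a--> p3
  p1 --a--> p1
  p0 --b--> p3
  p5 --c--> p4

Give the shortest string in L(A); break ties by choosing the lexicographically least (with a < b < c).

A breadth-first search from p0 reaches an accepting state first via the path p0 → p3 → p1 → p6 → p4 on input aaca.
No string of length < 4 is accepted (BFS exhausts all shorter strings without reaching an accepting state), and aaca is the lexicographically least accepting string of length 4.

aaca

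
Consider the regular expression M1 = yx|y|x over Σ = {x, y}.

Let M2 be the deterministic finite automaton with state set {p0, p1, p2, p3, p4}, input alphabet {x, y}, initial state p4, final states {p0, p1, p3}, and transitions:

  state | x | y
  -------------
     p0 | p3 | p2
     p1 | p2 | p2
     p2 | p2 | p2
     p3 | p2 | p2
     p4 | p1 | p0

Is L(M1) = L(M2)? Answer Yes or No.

Converting the expression M1 to a DFA (subset construction, then merging equivalent states) gives the minimal DFA with states {r0, r1, r2, r3}, start state r0, accepting states {r1, r2} and transitions r0: x→r1, y→r2; r1: x→r3, y→r3; r2: x→r1, y→r3; r3: x→r3, y→r3.
Exploring the product automaton M1 × M2 from the start pair (r0, p4), following both machines on each input symbol, reaches 5 state pairs: (r0, p4), (r1, p1), (r2, p0), (r3, p2), (r1, p3).
M1 accepts in {r1, r2} and M2 accepts in {p0, p1, p3}. In every reachable pair the two components are either both accepting — (r1, p1), (r2, p0), (r1, p3) — or both non-accepting, so no string is accepted by exactly one of the machines: L(M1) \ L(M2) and L(M2) \ L(M1) are both empty.
Hence every string is accepted by M1 iff it is accepted by M2, and the two languages coincide.

Yes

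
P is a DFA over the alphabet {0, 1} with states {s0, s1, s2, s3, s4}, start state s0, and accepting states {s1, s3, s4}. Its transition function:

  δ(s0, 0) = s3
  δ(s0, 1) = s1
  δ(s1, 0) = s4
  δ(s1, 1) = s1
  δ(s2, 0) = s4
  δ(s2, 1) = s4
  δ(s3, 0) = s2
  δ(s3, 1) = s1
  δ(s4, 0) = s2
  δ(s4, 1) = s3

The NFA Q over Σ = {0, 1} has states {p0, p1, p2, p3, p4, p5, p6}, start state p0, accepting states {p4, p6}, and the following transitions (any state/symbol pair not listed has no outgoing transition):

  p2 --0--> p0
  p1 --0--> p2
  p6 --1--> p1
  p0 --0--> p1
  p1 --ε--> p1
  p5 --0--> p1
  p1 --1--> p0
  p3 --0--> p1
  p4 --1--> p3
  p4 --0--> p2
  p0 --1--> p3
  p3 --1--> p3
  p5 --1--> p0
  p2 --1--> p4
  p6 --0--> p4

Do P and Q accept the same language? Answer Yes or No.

No

The string 0 is accepted by P but rejected by Q.
So L(P) ≠ L(Q).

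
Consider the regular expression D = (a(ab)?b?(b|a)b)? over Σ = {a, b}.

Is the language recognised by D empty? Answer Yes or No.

The empty string ε matches the expression, so it belongs to L(D).
Since L(D) contains at least one string, it is not empty.

No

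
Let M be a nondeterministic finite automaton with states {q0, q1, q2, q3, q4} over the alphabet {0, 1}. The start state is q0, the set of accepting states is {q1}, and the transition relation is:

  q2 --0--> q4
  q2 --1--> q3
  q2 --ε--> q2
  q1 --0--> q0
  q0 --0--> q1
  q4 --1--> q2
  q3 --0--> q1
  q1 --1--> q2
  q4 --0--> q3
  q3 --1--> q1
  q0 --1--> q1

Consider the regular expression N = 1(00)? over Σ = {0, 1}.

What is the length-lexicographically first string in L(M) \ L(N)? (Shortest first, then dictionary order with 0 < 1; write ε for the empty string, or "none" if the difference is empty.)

0

The string 0 is accepted by M but not by N.
No shorter string lies in the difference, and 0 is the lexicographically first length-1 string in L(M) \ L(N).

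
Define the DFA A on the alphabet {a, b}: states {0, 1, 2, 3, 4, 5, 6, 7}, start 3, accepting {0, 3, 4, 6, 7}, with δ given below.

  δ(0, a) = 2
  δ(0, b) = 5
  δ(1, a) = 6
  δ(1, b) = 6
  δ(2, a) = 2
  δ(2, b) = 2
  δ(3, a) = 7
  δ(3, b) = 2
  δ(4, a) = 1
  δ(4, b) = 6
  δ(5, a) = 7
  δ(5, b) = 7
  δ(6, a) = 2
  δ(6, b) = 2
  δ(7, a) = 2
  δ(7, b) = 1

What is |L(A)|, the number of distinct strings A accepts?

The useful subgraph on states {1, 3, 6, 7} is acyclic, so L(A) is finite; the longest accepting path visits 4 useful states, giving maximum string length 3.
Counting accepting paths from 3 by length: 1 of length 0, 1 of length 1, 2 of length 3. Total 4.

4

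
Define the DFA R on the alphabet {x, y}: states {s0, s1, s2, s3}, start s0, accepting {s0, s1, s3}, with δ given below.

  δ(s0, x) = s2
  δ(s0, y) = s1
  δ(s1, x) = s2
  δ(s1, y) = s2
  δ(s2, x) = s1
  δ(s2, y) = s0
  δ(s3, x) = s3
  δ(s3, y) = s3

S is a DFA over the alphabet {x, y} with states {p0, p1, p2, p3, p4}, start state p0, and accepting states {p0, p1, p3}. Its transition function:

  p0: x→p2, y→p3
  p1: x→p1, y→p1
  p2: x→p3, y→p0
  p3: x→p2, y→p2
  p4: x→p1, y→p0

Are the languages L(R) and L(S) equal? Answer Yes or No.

Yes

Exploring the product automaton R × S from the start pair (s0, p0), following both machines on each input symbol, reaches 3 state pairs: (s0, p0), (s2, p2), (s1, p3).
R accepts in {s0, s1, s3} and S accepts in {p0, p1, p3}. In every reachable pair the two components are either both accepting — (s0, p0), (s1, p3) — or both non-accepting, so no string is accepted by exactly one of the machines: L(R) \ L(S) and L(S) \ L(R) are both empty.
Hence every string is accepted by R iff it is accepted by S, and the two languages coincide.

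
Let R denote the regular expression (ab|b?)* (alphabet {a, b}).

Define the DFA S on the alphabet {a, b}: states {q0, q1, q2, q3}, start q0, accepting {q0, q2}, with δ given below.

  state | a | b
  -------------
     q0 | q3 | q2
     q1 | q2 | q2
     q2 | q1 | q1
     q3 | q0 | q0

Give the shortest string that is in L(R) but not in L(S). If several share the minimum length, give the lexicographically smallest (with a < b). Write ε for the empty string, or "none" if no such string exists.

bb

The string bb is accepted by R but not by S.
No shorter string lies in the difference, and bb is the lexicographically first length-2 string in L(R) \ L(S).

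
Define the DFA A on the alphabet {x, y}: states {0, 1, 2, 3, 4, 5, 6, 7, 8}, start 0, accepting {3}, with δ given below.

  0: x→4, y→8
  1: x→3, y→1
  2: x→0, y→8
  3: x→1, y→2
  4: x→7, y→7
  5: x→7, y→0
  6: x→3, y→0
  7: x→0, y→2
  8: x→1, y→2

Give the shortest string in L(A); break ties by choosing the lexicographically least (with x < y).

yxx

A breadth-first search from 0 reaches an accepting state first via the path 0 → 8 → 1 → 3 on input yxx.
No string of length < 3 is accepted (BFS exhausts all shorter strings without reaching an accepting state), and yxx is the lexicographically least accepting string of length 3.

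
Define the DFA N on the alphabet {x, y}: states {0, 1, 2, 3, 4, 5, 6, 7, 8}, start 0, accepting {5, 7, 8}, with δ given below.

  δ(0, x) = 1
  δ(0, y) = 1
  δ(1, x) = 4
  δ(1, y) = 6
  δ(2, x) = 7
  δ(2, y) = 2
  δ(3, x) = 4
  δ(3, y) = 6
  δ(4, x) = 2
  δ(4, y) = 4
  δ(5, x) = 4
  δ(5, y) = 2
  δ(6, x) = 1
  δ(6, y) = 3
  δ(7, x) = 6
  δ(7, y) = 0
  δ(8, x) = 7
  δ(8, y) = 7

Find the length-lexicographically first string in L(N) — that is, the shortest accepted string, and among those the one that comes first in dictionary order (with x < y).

xxxx

A breadth-first search from 0 reaches an accepting state first via the path 0 → 1 → 4 → 2 → 7 on input xxxx.
No string of length < 4 is accepted (BFS exhausts all shorter strings without reaching an accepting state), and xxxx is the lexicographically least accepting string of length 4.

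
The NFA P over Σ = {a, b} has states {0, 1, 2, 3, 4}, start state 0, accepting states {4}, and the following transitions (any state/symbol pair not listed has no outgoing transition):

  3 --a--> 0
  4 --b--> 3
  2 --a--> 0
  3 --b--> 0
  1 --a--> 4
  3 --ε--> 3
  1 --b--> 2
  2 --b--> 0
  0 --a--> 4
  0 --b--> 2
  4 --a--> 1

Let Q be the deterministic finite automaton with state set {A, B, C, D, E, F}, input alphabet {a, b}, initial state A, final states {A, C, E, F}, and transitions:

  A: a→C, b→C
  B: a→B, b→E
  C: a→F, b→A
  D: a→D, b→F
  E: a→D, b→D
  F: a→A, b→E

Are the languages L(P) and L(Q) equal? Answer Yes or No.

No

The string aabaa is accepted by P but rejected by Q.
So L(P) ≠ L(Q).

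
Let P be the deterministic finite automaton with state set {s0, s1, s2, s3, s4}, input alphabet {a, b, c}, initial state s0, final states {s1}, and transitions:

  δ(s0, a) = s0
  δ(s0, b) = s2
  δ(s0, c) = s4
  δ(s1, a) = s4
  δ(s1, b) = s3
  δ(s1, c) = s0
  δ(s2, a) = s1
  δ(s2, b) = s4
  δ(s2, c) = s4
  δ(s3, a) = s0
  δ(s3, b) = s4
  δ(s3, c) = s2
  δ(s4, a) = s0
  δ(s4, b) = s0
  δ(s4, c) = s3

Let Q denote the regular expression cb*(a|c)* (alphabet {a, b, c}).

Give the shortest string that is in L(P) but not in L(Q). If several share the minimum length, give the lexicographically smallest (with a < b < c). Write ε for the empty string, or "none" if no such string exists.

The string ba is accepted by P but not by Q.
No shorter string lies in the difference, and ba is the lexicographically first length-2 string in L(P) \ L(Q).

ba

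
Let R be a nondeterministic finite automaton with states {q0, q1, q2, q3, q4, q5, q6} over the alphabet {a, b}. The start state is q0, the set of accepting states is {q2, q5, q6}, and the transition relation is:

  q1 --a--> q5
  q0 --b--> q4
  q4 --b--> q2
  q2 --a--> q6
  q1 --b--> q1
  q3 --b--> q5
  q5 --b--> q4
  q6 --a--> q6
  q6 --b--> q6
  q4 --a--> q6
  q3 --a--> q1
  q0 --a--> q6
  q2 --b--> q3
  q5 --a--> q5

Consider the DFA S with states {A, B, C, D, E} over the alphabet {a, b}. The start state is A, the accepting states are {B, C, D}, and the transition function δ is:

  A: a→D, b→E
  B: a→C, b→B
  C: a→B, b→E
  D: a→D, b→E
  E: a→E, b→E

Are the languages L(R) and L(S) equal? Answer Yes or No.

The string ab is accepted by R but rejected by S.
So L(R) ≠ L(S).

No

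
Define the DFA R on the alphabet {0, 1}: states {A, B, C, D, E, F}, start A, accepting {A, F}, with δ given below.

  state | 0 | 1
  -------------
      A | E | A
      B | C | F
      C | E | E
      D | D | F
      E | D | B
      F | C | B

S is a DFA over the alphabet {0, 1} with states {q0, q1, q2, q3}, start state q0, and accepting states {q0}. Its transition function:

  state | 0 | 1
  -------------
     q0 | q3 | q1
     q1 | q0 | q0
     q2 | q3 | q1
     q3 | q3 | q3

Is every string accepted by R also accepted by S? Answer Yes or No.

The string 1 is in L(R) but not in L(S).
So L(R) ⊄ L(S).

No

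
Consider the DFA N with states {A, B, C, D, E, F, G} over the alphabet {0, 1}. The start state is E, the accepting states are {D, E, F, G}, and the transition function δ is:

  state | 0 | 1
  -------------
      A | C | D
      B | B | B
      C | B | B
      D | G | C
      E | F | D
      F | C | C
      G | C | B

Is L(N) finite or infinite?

The useful states (reachable from E and able to reach an accepting state) are {D, E, F, G}.
Restricted to these states the transition graph has no cycle, so every accepting path has bounded length and L is finite.

finite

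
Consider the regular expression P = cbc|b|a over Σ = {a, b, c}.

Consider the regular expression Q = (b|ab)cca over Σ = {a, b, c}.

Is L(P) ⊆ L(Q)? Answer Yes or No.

No

The string a is in L(P) but not in L(Q).
So L(P) ⊄ L(Q).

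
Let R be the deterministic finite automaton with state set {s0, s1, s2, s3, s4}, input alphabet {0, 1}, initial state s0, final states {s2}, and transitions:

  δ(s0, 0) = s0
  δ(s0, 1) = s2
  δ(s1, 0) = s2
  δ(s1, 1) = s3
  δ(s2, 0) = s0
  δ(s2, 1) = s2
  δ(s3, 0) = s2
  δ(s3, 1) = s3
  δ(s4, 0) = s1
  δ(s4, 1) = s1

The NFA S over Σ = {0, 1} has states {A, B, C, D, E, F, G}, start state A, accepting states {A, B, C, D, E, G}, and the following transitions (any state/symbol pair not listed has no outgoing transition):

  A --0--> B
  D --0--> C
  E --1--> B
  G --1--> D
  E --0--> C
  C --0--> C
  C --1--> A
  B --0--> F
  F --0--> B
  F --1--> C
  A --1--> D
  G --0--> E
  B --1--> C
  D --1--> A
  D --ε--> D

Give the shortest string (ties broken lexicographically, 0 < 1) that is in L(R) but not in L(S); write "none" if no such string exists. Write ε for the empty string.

Exploring the product automaton R × S from the start pair (s0, A), following both machines on each input symbol, reaches 7 state pairs: (s0, A), (s0, B), (s2, D), (s0, F), (s2, C), (s0, C), (s2, A).
R accepts in {s2} and S accepts in {A, B, C, D, E, G}. The reachable pairs whose R-component is accepting are (s2, D), (s2, C), (s2, A); in each of them the S-component is accepting too, so the product for L(R) \ L(S) (R-component accepting, S-component rejecting) has no reachable accepting pair and the difference is empty.
So every string accepted by R is also accepted by S: L(R) \ L(S) = ∅ and there is no such string.

none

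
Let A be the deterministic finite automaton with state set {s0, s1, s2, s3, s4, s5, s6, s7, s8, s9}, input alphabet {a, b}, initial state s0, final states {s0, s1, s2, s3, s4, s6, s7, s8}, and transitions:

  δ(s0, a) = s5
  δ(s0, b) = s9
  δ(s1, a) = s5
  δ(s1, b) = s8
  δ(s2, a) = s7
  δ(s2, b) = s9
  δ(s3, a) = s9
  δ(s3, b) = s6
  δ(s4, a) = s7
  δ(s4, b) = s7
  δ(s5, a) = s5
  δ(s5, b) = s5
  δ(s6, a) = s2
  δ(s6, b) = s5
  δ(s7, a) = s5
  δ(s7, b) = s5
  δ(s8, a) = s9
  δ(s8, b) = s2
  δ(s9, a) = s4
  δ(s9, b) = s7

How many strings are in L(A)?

The useful subgraph on states {s0, s4, s7, s9} is acyclic, so L(A) is finite; the longest accepting path visits 4 useful states, giving maximum string length 3.
Counting accepting paths from s0 by length: 1 of length 0, 2 of length 2, 2 of length 3. Total 5.

5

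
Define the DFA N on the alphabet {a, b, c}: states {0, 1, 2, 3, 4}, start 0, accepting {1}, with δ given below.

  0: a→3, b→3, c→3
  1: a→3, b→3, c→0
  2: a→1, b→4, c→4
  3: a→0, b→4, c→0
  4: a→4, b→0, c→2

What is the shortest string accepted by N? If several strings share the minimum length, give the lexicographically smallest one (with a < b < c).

abca

A breadth-first search from 0 reaches an accepting state first via the path 0 → 3 → 4 → 2 → 1 on input abca.
No string of length < 4 is accepted (BFS exhausts all shorter strings without reaching an accepting state), and abca is the lexicographically least accepting string of length 4.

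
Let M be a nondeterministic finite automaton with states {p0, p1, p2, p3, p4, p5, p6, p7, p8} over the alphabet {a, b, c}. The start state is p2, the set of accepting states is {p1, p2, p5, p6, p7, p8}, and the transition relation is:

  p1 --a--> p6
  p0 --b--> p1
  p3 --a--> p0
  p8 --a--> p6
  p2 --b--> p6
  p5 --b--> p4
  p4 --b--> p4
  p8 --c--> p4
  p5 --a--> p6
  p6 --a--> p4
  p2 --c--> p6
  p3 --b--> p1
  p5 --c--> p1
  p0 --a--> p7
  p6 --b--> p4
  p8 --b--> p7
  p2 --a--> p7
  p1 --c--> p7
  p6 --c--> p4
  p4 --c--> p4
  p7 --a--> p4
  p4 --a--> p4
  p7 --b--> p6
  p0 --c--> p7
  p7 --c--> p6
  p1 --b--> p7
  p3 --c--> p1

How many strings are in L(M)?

The useful subgraph on states {p2, p6, p7} is acyclic, so L(M) is finite; the longest accepting path visits 3 useful states, giving maximum string length 2.
Counting accepting paths from p2 by length: 1 of length 0, 3 of length 1, 2 of length 2. Total 6.

6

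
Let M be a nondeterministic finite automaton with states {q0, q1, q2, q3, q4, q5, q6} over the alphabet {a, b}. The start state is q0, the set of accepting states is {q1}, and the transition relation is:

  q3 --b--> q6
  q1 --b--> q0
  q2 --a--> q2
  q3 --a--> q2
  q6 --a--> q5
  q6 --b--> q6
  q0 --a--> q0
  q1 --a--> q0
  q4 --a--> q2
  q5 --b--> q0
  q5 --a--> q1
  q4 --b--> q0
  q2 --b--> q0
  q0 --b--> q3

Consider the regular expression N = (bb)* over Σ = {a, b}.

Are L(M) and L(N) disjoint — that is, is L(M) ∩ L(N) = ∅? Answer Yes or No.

Converting the expression N to a DFA (subset construction, then merging equivalent states) gives the minimal DFA with states {n0, n1, n2}, start state n0, accepting states {n0} and transitions n0: a→n1, b→n2; n1: a→n1, b→n1; n2: a→n1, b→n0.
Exploring the product automaton M × N from the start pair (q0, n0), following both machines on each input symbol, reaches 10 state pairs: (q0, n0), (q0, n1), (q3, n2), (q3, n1), (q2, n1), (q6, n0), (q6, n1), (q5, n1), (q6, n2), (q1, n1).
M accepts in {q1} and N accepts in {n0}; no reachable pair has both components accepting, so no string drives both machines to acceptance simultaneously and L(M) ∩ L(N) = ∅.
So no string is accepted by both, and the intersection is empty.

Yes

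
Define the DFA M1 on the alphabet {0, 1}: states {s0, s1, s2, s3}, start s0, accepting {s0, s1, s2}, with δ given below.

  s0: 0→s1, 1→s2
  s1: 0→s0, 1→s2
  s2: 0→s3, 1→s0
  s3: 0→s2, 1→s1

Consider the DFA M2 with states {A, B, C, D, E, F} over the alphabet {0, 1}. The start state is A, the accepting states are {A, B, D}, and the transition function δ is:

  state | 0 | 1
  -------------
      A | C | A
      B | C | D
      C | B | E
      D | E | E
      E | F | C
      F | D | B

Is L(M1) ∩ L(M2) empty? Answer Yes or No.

The empty string ε is accepted by both M1 and M2.
Hence L(M1) ∩ L(M2) ≠ ∅.

No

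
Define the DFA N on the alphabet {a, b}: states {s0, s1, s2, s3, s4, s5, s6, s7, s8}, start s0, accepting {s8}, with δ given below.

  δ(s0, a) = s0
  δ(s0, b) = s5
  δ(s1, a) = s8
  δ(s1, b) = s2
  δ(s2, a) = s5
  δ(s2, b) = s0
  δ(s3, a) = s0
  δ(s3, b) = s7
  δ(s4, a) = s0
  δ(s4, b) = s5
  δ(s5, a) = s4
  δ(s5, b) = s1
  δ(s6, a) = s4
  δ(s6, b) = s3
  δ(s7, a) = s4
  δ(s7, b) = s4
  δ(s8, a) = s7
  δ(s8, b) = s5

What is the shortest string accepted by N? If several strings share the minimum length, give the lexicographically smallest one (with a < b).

A breadth-first search from s0 reaches an accepting state first via the path s0 → s5 → s1 → s8 on input bba.
No string of length < 3 is accepted (BFS exhausts all shorter strings without reaching an accepting state), and bba is the lexicographically least accepting string of length 3.

bba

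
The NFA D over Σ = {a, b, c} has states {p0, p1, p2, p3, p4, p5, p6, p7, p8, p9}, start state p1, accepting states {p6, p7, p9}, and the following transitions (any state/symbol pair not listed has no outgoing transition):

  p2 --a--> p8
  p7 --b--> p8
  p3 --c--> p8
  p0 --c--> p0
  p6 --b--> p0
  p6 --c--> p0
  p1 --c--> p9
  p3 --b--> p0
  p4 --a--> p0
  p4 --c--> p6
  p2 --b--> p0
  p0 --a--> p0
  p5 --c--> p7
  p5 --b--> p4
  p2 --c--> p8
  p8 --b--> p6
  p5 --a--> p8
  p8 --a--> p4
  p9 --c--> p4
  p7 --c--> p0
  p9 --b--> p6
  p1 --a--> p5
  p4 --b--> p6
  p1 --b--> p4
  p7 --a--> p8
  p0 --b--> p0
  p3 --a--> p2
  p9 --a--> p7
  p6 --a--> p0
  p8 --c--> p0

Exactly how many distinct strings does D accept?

25

The useful subgraph on states {p1, p4, p5, p6, p7, p8, p9} is acyclic, so L(D) is finite; the longest accepting path visits 6 useful states, giving maximum string length 5.
Counting accepting paths from p1 by length: 1 of length 1, 5 of length 2, 5 of length 3, 6 of length 4, 8 of length 5. Total 25.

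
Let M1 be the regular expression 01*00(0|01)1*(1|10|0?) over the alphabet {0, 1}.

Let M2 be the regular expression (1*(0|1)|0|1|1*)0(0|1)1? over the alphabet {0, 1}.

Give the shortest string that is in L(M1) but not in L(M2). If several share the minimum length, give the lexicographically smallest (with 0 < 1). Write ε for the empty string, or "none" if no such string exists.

The string 0000 is accepted by M1 but not by M2.
No shorter string lies in the difference, and 0000 is the lexicographically first length-4 string in L(M1) \ L(M2).

0000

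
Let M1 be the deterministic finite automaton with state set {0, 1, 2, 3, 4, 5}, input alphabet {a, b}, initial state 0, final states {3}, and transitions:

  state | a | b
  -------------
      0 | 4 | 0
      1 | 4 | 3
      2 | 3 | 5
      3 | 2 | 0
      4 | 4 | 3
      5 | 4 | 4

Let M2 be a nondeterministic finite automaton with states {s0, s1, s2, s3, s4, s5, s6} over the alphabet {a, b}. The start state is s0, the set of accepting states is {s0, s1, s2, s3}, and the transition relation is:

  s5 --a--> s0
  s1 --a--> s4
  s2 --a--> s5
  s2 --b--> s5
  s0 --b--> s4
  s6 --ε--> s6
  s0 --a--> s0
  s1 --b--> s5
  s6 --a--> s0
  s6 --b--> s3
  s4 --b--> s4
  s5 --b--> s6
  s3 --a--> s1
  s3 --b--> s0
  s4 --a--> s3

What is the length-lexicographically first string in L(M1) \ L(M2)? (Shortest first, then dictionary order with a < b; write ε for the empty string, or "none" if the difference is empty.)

ab

The string ab is accepted by M1 but not by M2.
No shorter string lies in the difference, and ab is the lexicographically first length-2 string in L(M1) \ L(M2).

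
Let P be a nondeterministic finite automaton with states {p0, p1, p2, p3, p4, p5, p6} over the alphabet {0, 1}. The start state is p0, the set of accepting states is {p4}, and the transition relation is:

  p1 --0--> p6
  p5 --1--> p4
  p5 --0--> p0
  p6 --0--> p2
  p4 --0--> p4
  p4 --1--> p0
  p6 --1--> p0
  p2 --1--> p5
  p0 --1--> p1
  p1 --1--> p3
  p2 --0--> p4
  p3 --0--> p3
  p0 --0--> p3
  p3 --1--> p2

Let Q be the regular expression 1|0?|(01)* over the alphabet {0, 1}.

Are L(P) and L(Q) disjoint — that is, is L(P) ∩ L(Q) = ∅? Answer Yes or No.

Yes

Converting the expression Q to a DFA (subset construction, then merging equivalent states) gives the minimal DFA with states {q0, q1, q2, q3, q4, q5}, start state q0, accepting states {q0, q1, q2, q4} and transitions q0: 0→q1, 1→q2; q1: 0→q3, 1→q4; q2: 0→q3, 1→q3; q3: 0→q3, 1→q3; q4: 0→q5, 1→q3; q5: 0→q3, 1→q4.
Exploring the product automaton P × Q from the start pair (p0, q0), following both machines on each input symbol, reaches 14 state pairs: (p0, q0), (p3, q1), (p1, q2), (p3, q3), (p2, q4), (p6, q3), (p2, q3), (p4, q5), (p5, q3), (p0, q3), (p4, q3), (p0, q4), (p1, q3), (p3, q5).
P accepts in {p4} and Q accepts in {q0, q1, q2, q4}; no reachable pair has both components accepting, so no string drives both machines to acceptance simultaneously and L(P) ∩ L(Q) = ∅.
So no string is accepted by both, and the intersection is empty.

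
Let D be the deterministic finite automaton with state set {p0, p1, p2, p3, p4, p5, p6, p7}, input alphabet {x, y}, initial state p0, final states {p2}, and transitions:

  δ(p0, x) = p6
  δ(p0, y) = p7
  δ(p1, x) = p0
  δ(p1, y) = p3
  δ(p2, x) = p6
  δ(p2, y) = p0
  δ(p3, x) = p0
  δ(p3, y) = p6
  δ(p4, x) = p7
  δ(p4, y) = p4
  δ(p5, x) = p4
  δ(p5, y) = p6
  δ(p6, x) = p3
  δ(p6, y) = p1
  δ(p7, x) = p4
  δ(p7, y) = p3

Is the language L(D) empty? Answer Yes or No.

The states reachable from the start state are {p0, p1, p3, p4, p6, p7}.
None of the accepting states {p2} is reachable, so no string is accepted and L(D) = ∅.

Yes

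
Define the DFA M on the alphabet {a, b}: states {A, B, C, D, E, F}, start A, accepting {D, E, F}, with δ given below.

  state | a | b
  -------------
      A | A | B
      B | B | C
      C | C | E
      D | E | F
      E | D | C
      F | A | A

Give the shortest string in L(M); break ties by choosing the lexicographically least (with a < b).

bbb

A breadth-first search from A reaches an accepting state first via the path A → B → C → E on input bbb.
No string of length < 3 is accepted (BFS exhausts all shorter strings without reaching an accepting state), and bbb is the lexicographically least accepting string of length 3.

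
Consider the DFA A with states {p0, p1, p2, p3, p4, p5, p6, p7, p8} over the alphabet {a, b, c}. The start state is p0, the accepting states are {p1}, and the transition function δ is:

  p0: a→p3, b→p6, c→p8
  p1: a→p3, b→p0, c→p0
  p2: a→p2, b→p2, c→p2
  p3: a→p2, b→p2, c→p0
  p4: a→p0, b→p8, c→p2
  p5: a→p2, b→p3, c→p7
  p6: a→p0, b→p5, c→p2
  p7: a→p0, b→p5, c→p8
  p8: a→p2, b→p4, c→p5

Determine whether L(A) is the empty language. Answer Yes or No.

Yes

The states reachable from the start state are {p0, p2, p3, p4, p5, p6, p7, p8}.
None of the accepting states {p1} is reachable, so no string is accepted and L(A) = ∅.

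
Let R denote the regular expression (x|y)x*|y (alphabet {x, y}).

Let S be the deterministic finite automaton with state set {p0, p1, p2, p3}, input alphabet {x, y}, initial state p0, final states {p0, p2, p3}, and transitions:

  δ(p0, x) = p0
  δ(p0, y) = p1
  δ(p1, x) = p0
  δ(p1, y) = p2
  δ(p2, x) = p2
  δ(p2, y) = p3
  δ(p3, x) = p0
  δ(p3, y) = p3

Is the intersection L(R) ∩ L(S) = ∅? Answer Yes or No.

The string x is accepted by both R and S.
Hence L(R) ∩ L(S) ≠ ∅.

No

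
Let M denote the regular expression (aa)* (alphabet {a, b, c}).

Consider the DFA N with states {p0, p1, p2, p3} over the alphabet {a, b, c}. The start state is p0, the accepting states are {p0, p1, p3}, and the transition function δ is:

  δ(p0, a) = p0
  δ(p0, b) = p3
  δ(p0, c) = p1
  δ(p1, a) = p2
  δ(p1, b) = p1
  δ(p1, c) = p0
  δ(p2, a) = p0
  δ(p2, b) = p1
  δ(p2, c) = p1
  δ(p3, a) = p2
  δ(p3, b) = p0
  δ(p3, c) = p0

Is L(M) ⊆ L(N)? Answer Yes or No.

Converting the expression M to a DFA (subset construction, then merging equivalent states) gives the minimal DFA with states {m0, m1, m2}, start state m0, accepting states {m0} and transitions m0: a→m1, b→m2, c→m2; m1: a→m0, b→m2, c→m2; m2: a→m2, b→m2, c→m2.
Exploring the product automaton M × N from the start pair (m0, p0), following both machines on each input symbol, reaches 6 state pairs: (m0, p0), (m1, p0), (m2, p3), (m2, p1), (m2, p2), (m2, p0).
M accepts in {m0} and N accepts in {p0, p1, p3}. The reachable pairs whose M-component is accepting are (m0, p0); in each of them the N-component is accepting too, so the product for L(M) \ L(N) (M-component accepting, N-component rejecting) has no reachable accepting pair and the difference is empty.
Hence every string in L(M) is also in L(N).

Yes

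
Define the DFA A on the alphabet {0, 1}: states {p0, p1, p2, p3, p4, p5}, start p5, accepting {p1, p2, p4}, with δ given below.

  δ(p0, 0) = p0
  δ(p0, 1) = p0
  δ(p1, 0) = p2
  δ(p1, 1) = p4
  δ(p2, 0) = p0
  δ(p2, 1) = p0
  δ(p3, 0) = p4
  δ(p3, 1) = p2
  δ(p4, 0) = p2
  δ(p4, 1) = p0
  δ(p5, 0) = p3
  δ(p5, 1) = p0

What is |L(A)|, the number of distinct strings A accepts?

3

The useful subgraph on states {p2, p3, p4, p5} is acyclic, so L(A) is finite; the longest accepting path visits 4 useful states, giving maximum string length 3.
Counting accepting paths from p5 by length: 2 of length 2, 1 of length 3. Total 3.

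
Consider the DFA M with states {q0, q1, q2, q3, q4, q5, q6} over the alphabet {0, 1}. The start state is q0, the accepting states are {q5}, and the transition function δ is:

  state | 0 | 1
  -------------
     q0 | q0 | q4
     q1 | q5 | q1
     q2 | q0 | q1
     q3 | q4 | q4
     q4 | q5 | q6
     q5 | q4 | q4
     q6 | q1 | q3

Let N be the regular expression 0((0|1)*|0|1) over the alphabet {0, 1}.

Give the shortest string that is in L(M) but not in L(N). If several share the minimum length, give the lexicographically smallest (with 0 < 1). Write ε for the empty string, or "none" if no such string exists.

10

The string 10 is accepted by M but not by N.
No shorter string lies in the difference, and 10 is the lexicographically first length-2 string in L(M) \ L(N).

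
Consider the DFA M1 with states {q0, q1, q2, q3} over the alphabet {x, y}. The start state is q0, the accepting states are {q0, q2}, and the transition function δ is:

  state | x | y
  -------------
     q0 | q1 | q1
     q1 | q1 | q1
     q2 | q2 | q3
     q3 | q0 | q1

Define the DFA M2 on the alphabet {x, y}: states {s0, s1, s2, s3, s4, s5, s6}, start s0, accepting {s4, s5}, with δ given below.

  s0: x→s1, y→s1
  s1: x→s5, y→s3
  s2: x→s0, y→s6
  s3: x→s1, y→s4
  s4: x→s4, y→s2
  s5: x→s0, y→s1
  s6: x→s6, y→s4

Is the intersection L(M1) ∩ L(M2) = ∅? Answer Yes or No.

Exploring the product automaton M1 × M2 from the start pair (q0, s0), following both machines on each input symbol, reaches 8 state pairs: (q0, s0), (q1, s1), (q1, s5), (q1, s3), (q1, s0), (q1, s4), (q1, s2), (q1, s6).
M1 accepts in {q0, q2} and M2 accepts in {s4, s5}; no reachable pair has both components accepting, so no string drives both machines to acceptance simultaneously and L(M1) ∩ L(M2) = ∅.
So no string is accepted by both, and the intersection is empty.

Yes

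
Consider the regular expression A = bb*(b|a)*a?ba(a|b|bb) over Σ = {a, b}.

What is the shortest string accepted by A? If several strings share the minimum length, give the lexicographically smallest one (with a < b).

By inspection of the expression, no string of length less than 4 matches, and bbaa is the lexicographically first match of length 4.

bbaa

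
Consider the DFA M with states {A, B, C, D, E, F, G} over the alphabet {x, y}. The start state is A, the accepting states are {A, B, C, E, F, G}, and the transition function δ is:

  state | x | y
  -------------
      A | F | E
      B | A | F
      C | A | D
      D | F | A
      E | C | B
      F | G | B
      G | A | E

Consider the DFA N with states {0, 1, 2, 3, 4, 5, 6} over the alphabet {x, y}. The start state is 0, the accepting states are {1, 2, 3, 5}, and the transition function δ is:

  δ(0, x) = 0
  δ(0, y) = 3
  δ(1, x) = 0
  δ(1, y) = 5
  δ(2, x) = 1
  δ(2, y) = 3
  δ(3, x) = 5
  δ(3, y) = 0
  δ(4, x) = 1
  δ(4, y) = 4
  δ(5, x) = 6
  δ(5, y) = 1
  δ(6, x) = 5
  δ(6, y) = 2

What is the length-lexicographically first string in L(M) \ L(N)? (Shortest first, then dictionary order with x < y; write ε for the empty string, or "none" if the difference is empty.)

The empty string ε is accepted by M but not by N.
Since ε is the unique shortest string, it is the required witness.

ε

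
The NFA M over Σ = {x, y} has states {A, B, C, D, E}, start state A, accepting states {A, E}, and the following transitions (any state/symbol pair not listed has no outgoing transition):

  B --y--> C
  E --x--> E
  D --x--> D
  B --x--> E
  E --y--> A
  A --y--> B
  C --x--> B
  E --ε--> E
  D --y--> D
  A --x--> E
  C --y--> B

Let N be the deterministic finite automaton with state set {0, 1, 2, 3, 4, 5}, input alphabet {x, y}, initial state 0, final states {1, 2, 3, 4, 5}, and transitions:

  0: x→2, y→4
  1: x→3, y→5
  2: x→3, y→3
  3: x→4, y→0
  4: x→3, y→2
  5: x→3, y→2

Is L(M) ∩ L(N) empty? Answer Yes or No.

No

The string x is accepted by both M and N.
Hence L(M) ∩ L(N) ≠ ∅.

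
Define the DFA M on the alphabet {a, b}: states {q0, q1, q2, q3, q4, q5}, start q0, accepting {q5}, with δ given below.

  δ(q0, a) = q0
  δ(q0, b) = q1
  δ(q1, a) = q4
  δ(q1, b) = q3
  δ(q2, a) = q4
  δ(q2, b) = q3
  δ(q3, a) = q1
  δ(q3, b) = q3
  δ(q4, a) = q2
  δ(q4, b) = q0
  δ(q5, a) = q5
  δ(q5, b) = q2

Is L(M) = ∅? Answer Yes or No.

The states reachable from the start state are {q0, q1, q2, q3, q4}.
None of the accepting states {q5} is reachable, so no string is accepted and L(M) = ∅.

Yes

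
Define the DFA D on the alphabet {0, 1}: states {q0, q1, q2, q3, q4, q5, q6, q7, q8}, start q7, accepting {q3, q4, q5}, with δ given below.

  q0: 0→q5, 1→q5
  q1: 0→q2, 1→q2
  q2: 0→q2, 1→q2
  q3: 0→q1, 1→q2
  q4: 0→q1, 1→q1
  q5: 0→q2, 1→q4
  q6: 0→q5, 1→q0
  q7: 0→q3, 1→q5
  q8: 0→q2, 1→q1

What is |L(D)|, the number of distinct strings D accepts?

3

The useful subgraph on states {q3, q4, q5, q7} is acyclic, so L(D) is finite; the longest accepting path visits 3 useful states, giving maximum string length 2.
Counting accepting paths from q7 by length: 2 of length 1, 1 of length 2. Total 3.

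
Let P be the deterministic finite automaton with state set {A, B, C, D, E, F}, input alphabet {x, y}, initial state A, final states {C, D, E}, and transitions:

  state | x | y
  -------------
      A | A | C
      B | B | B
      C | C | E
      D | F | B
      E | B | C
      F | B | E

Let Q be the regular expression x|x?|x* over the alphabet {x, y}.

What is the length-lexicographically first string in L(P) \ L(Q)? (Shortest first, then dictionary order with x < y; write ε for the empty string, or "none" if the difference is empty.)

The string y is accepted by P but not by Q.
No shorter string lies in the difference, and y is the lexicographically first length-1 string in L(P) \ L(Q).

y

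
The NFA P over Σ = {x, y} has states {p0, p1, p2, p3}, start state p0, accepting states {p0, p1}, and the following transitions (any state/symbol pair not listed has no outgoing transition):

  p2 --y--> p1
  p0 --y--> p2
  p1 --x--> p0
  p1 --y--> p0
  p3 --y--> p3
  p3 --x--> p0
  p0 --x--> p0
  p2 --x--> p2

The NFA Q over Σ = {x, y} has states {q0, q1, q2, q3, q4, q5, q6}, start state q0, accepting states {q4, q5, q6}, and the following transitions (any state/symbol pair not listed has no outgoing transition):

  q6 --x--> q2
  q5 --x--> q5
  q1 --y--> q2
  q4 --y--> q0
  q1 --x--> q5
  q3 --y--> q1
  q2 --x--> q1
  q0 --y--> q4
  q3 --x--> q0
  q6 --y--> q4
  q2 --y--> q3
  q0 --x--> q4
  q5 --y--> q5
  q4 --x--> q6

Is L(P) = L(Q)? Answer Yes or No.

No

The empty string ε is accepted by P but rejected by Q.
So L(P) ≠ L(Q).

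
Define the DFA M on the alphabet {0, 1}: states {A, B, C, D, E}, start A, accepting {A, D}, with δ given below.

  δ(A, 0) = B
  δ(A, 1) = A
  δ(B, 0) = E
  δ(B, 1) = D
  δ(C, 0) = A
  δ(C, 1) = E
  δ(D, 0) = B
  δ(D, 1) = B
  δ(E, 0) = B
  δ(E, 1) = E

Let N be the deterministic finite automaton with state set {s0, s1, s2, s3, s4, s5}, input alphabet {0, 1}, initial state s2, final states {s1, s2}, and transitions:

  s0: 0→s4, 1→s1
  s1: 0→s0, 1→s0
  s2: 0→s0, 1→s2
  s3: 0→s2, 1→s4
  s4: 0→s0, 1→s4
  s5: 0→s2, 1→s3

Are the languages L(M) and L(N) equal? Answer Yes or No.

Yes

Exploring the product automaton M × N from the start pair (A, s2), following both machines on each input symbol, reaches 4 state pairs: (A, s2), (B, s0), (E, s4), (D, s1).
M accepts in {A, D} and N accepts in {s1, s2}. In every reachable pair the two components are either both accepting — (A, s2), (D, s1) — or both non-accepting, so no string is accepted by exactly one of the machines: L(M) \ L(N) and L(N) \ L(M) are both empty.
Hence every string is accepted by M iff it is accepted by N, and the two languages coincide.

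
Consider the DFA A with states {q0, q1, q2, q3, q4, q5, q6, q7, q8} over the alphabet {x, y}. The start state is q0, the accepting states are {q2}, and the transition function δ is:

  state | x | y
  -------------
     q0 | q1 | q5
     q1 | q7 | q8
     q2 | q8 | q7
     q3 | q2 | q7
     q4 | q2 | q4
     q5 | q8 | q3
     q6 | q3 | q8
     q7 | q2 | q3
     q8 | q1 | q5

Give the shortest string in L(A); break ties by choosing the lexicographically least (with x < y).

A breadth-first search from q0 reaches an accepting state first via the path q0 → q1 → q7 → q2 on input xxx.
No string of length < 3 is accepted (BFS exhausts all shorter strings without reaching an accepting state), and xxx is the lexicographically least accepting string of length 3.

xxx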